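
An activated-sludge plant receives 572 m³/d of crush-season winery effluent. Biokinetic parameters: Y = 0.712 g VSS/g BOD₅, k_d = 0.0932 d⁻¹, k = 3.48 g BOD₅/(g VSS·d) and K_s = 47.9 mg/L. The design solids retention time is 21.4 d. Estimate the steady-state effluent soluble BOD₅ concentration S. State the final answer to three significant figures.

From the Monod/SRT balance for a CMAS, S = K_s·(1+k_d θ_c)/[θ_c·(Y k − k_d) − 1] = 47.9 × (1 + 0.0932 × 21.4) / [21.4 × (0.712 × 3.48 − 0.0932) − 1] = 143.4 / 50.03 = 2.867 mg/L.

S ≈ 2.87 mg/L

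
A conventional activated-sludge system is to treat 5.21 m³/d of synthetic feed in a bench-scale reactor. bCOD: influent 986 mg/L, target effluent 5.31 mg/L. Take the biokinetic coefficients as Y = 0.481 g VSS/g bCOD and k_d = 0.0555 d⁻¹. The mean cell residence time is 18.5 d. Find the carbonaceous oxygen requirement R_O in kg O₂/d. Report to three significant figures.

Y_obs = Y / (1 + k_d θ_c) = 0.481 / (1 + 0.0555 × 18.5) = 0.481 / 2.027 = 0.2373.
Q·(S₀ − S) = 5.21 × (986 − 5.31) × 10⁻³ = 5.109 kg/d removed.
Biomass synthesised: P_X = Y_obs × 5.109 = 1.213 kg VSS/d.
Carbonaceous O₂ demand = substrate oxidised − cell-mass equivalent = 5.109 − 1.42 × 1.213 = 3.388 kg O₂/d.

R_O ≈ 3.39 kg O₂/d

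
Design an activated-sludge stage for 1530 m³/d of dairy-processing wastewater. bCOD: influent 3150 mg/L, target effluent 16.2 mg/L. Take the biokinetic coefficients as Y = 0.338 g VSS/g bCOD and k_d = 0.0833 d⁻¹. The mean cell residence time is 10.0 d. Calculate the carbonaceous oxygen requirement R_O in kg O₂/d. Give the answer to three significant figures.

Correct the yield for decay: Y_obs = Y/(1 + k_d θ_c) = 0.338 / (1 + 0.0833 × 10.0) = 0.338 / 1.833 = 0.1844.
ΔS = 3150 − 16.2 = 3134 mg/L, so the substrate removal rate is 1530 × 3134/1000 = 4795 kg bCOD/d.
P_X = Y_obs·Q·(S₀ − S) = 0.1844 × 4795 = 884.1 kg VSS/d.
Carbonaceous O₂ demand = substrate oxidised − cell-mass equivalent = 4795 − 1.42 × 884.1 = 3539 kg O₂/d.

R_O ≈ 3540 kg O₂/d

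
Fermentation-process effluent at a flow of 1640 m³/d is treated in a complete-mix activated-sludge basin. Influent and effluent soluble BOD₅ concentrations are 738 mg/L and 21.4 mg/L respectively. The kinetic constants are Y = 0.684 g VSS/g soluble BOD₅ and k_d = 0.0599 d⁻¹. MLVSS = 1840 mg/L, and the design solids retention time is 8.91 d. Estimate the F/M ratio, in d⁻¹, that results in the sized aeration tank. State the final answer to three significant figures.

Steady-state biomass mass balance: V·X·(1 + k_d·θ_c) = Y·Q·(S₀ − S)·θ_c, so V = 0.684 × 1640 × (738 − 21.4) × 8.91 / [1840 × (1 + 0.0599 × 8.91)] = 7.16×10^6 / 2822 = 2538 m³.
F/M = Q·S₀ / (V·X) = 1640 × 738 / (2538 × 1840) = 0.2592 g soluble BOD₅·(g VSS·d)⁻¹.

F/M ≈ 0.259 d⁻¹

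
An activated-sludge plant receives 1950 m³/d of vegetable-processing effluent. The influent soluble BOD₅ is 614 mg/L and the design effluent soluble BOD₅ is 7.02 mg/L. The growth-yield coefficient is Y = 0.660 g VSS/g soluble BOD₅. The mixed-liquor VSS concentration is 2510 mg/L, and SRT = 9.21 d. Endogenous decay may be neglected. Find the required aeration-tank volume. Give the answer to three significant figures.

V ≈ 2870 m³

With k_d = 0 the design equation reduces to V = Y Q (S₀−S) θ_c / X = 0.660 × 1950 × (614 − 7.02) × 9.21 / 2510 = 2866 m³.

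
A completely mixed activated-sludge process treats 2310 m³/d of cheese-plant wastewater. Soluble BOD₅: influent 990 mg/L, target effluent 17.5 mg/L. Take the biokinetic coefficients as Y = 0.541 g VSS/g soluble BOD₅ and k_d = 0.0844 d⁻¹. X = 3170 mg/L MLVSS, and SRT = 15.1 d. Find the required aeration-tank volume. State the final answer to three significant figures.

V ≈ 2550 m³

Rearranging the biomass balance for a CMAS with decay, V = Y·Q·ΔS·θ_c / [X·(1+k_d θ_c)] = 0.541 × 2310 × (990 − 17.5) × 15.1 / [3170 × (1 + 0.0844 × 15.1)] = 1.84×10^7 / 7210 = 2545 m³.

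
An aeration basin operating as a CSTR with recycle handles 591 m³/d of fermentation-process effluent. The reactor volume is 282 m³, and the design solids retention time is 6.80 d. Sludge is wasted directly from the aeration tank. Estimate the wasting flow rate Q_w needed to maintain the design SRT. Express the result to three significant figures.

Q_w ≈ 41.5 m³/d

Wasting from the aeration tank: Q_w = V / θ_c = 282.0 / 6.80 = 41.47 m³/d.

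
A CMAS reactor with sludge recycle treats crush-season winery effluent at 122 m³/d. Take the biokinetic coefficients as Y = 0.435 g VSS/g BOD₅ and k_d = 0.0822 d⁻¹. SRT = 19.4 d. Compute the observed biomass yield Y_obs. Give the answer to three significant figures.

Y_obs ≈ 0.168 g VSS/g BOD₅

Y_obs = Y / (1 + k_d θ_c) = 0.435 / (1 + 0.0822 × 19.4) = 0.435 / 2.595 = 0.1677.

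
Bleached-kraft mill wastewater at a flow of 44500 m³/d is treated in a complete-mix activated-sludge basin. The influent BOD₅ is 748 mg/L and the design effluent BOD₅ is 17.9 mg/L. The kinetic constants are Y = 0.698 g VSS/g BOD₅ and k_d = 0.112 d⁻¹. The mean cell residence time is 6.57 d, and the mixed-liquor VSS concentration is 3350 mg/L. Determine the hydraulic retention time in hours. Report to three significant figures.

Steady-state biomass mass balance: V·X·(1 + k_d·θ_c) = Y·Q·(S₀ − S)·θ_c, so V = 0.698 × 44500 × (748 − 17.9) × 6.57 / [3350 × (1 + 0.112 × 6.57)] = 1.49×10^8 / 5815 = 25622 m³.
τ = V/Q = 25622/44500 = 0.5758 d, or 13.82 h.

τ ≈ 13.8 h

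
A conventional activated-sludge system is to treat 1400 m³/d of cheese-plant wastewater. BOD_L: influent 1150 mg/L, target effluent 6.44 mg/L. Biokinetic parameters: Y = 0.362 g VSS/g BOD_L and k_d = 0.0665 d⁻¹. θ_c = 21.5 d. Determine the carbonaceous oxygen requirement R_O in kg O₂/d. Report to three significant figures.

R_O ≈ 1260 kg O₂/d

Observed yield with endogenous decay: Y_obs = Y / (1 + k_d·θ_c) = 0.362 / (1 + 0.0665 × 21.5) = 0.362 / 2.430 = 0.1490 g VSS/g BOD_L.
ΔS = 1150 − 6.44 = 1144 mg/L, so the substrate removal rate is 1400 × 1144/1000 = 1601 kg BOD_L/d.
Net sludge production P_X = 0.1490 × 1601 = 238.5 kg VSS/d.
R_O = Q·(S₀ − S) − 1.42·P_X = 1601 − 1.42 × 238.5 = 1262 kg O₂/d.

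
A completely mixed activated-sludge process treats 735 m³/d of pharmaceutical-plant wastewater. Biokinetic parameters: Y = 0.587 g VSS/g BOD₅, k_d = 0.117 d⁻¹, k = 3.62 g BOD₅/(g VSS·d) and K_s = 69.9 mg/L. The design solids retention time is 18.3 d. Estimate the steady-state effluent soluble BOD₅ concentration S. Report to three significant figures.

S ≈ 6.14 mg/L

For a completely mixed reactor with recycle the Lawrence–McCarty relation gives S = K_s·(1 + k_d·θ_c) / [θ_c·(Y·k − k_d) − 1] = 69.9 × (1 + 0.117 × 18.3) / [18.3 × (0.587 × 3.62 − 0.117) − 1] = 219.6 / 35.75 = 6.142 mg/L.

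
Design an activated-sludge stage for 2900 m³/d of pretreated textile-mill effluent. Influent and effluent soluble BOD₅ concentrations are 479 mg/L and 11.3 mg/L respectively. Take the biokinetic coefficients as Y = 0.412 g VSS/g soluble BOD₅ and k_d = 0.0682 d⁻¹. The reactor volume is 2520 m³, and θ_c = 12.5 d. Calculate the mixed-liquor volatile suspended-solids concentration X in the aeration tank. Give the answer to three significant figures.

From V·X·(1 + k_d·θ_c) = Y·Q·(S₀ − S)·θ_c: X = 0.412 × 2900 × (479 − 11.3) × 12.5 / [2520 × (1 + 0.0682 × 12.5)] = 1496 mg/L.

X ≈ 1500 mg/L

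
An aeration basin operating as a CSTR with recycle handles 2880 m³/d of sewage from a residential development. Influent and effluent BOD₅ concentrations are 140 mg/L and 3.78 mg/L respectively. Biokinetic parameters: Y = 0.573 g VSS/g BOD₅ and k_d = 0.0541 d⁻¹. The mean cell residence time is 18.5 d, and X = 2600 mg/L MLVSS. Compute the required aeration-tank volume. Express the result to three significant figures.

V ≈ 799 m³

From the SRT design equation V = Y Q (S₀−S) θ_c / [X (1 + k_d θ_c)] = 0.573 × 2880 × (140 − 3.78) × 18.5 / [2600 × (1 + 0.0541 × 18.5)] = 4.16×10^6 / 5202 = 799.4 m³.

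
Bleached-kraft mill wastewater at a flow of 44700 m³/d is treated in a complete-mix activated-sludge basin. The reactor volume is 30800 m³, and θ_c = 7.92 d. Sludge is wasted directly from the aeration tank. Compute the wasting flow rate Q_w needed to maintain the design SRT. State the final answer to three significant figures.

Wasting from the aeration tank: Q_w = V / θ_c = 30800 / 7.92 = 3889 m³/d.

Q_w ≈ 3890 m³/d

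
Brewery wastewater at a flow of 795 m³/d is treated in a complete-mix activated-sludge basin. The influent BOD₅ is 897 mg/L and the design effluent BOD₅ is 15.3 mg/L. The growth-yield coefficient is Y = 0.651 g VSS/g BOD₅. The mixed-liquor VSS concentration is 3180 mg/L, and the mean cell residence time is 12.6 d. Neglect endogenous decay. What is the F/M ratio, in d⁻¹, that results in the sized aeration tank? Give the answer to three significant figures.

With k_d = 0 the design equation reduces to V = Y Q (S₀−S) θ_c / X = 0.651 × 795 × (897 − 15.3) × 12.6 / 3180 = 1808 m³.
F/M = Q·S₀ / (V·X) = 795 × 897 / (1808 × 3180) = 0.1240 g BOD₅·(g VSS·d)⁻¹.

F/M ≈ 0.124 d⁻¹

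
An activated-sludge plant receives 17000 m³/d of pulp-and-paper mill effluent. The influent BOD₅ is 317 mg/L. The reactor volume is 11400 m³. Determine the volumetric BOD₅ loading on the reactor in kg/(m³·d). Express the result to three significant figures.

L_v ≈ 0.473 kg BOD₅/(m³·d)

Applied BOD₅ load per unit volume = Q·S₀/V = (17000 × 317/1000)/11400 = 0.4727 kg BOD₅·m⁻³·d⁻¹.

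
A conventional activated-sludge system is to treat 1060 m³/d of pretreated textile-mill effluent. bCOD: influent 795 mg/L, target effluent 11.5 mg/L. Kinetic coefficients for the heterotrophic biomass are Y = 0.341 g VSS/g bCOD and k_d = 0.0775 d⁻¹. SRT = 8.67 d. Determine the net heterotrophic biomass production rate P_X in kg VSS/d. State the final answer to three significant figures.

Correct the yield for decay: Y_obs = Y/(1 + k_d θ_c) = 0.341 / (1 + 0.0775 × 8.67) = 0.341 / 1.672 = 0.2040.
Q·(S₀ − S) = 1060 × (795 − 11.5) × 10⁻³ = 830.5 kg/d removed.
So the net sludge growth is P_X = 0.2040 × 830.5 = 169.4 kg VSS/d.

P_X ≈ 169 kg VSS/d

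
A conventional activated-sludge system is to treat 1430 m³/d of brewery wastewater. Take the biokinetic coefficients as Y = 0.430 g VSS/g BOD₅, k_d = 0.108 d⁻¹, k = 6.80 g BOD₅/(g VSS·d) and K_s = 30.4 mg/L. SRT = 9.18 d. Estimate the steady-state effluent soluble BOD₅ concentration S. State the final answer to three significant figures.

Effluent substrate depends only on kinetics and SRT: S = K_s(1 + k_d θ_c) / [θ_c(Yk − k_d) − 1] = 30.4 × (1 + 0.108 × 9.18) / [9.18 × (0.430 × 6.80 − 0.108) − 1] = 60.54 / 24.85 = 2.436 mg/L.

S ≈ 2.44 mg/L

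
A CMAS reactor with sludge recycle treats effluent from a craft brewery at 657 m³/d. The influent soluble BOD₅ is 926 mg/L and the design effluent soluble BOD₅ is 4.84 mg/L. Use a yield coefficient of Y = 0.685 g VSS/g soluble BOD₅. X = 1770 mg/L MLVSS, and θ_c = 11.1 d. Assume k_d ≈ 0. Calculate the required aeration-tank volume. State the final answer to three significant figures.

V ≈ 2600 m³

With k_d = 0 the design equation reduces to V = Y Q (S₀−S) θ_c / X = 0.685 × 657 × (926 − 4.84) × 11.1 / 1770 = 2600 m³.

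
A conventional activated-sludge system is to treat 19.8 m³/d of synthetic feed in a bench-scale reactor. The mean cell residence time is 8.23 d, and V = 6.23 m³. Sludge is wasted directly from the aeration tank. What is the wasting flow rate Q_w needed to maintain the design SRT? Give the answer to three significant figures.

With mixed-liquor wasting, θ_c = V/Q_w, so Q_w = V/θ_c = 6.230/8.23 = 0.7570 m³/d.

Q_w ≈ 0.757 m³/d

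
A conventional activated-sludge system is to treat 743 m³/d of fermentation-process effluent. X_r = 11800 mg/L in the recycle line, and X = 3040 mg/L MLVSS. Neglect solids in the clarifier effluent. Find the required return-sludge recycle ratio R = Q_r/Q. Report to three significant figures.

R ≈ 0.347

R = Q_r/Q = X/(X_r − X) = 3040 / (11800 − 3040) = 0.3470.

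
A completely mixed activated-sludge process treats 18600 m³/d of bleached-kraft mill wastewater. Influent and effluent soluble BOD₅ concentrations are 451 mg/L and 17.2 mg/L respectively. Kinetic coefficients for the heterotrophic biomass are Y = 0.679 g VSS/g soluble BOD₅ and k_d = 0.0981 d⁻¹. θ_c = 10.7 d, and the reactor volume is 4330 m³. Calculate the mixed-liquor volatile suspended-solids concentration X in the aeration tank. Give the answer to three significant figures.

X ≈ 6610 mg/L

Solving the biomass balance for X: X = Y Q (S₀−S) θ_c / [V (1+k_d θ_c)] = 0.679 × 18600 × (451 − 17.2) × 10.7 / [4330 × (1 + 0.0981 × 10.7)] = 6605 mg/L.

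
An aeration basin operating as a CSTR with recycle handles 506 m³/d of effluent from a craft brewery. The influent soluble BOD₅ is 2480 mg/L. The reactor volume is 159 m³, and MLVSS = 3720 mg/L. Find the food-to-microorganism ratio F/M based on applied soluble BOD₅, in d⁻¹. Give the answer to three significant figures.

F/M ≈ 2.12 d⁻¹

F/M = Q·S₀ / (V·X) = 506 × 2480 / (159.0 × 3720) = 2.122 g soluble BOD₅·(g VSS·d)⁻¹.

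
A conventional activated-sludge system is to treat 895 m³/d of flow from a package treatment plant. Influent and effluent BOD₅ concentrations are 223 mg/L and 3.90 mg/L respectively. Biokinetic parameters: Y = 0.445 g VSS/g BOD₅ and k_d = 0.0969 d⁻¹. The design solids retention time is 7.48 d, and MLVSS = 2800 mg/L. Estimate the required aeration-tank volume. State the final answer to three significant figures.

Steady-state biomass mass balance: V·X·(1 + k_d·θ_c) = Y·Q·(S₀ − S)·θ_c, so V = 0.445 × 895 × (223 − 3.90) × 7.48 / [2800 × (1 + 0.0969 × 7.48)] = 6.53×10^5 / 4829 = 135.2 m³.

V ≈ 135 m³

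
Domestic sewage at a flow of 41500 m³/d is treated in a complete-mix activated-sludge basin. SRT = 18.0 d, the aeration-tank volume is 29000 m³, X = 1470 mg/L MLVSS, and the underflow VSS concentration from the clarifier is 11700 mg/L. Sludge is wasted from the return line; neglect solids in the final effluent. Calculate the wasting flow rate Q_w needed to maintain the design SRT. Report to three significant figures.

Q_w ≈ 202 m³/d

Q_w = (V·X)/(θ_c X_r) = 29000 × 1470 / (18.0 × 11700) = 202.4 m³/d.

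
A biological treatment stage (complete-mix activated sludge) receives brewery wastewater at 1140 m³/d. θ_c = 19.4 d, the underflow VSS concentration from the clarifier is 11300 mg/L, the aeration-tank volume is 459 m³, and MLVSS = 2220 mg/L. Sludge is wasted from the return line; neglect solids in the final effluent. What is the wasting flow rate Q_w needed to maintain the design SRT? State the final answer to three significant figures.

Q_w ≈ 4.65 m³/d

Wasting from the return line (neglecting effluent solids): Q_w = V·X / (θ_c·X_r) = 459.0 × 2220 / (19.4 × 11300) = 4.648 m³/d.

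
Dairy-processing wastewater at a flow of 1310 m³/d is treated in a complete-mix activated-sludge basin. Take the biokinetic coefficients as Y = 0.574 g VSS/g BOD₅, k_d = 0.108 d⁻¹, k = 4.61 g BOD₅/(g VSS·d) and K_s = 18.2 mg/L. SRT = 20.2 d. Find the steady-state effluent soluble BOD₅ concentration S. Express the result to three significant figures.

For a completely mixed reactor with recycle the Lawrence–McCarty relation gives S = K_s·(1 + k_d·θ_c) / [θ_c·(Y·k − k_d) − 1] = 18.2 × (1 + 0.108 × 20.2) / [20.2 × (0.574 × 4.61 − 0.108) − 1] = 57.91 / 50.27 = 1.152 mg/L.

S ≈ 1.15 mg/L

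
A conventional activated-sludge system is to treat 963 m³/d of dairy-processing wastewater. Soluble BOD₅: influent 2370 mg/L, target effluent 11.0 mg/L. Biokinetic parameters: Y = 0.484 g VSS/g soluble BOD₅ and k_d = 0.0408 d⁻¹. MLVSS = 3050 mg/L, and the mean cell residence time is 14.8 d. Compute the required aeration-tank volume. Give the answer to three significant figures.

V ≈ 3330 m³

Steady-state biomass mass balance: V·X·(1 + k_d·θ_c) = Y·Q·(S₀ − S)·θ_c, so V = 0.484 × 963 × (2370 − 11.0) × 14.8 / [3050 × (1 + 0.0408 × 14.8)] = 1.63×10^7 / 4892 = 3327 m³.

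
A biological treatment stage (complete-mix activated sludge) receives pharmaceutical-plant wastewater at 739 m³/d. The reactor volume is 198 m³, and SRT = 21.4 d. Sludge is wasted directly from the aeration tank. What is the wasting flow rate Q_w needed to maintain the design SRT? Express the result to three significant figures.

Q_w ≈ 9.25 m³/d

Wasting from the aeration tank: Q_w = V / θ_c = 198.0 / 21.4 = 9.252 m³/d.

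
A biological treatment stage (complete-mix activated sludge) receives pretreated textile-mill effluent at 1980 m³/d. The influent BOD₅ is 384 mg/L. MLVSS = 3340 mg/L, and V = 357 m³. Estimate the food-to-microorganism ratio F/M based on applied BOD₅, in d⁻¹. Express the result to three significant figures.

F/M ≈ 0.638 d⁻¹

F/M = Q·S₀ / (V·X) = 1980 × 384 / (357.0 × 3340) = 0.6376 g BOD₅·(g VSS·d)⁻¹.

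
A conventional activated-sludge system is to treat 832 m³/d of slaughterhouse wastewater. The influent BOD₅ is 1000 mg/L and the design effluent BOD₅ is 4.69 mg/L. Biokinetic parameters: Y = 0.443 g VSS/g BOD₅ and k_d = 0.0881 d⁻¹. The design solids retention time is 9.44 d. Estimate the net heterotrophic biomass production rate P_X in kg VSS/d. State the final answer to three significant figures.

P_X ≈ 200 kg VSS/d

The observed yield is Y_obs = Y/(1 + k_d·θ_c) = 0.443 / (1 + 0.0881 × 9.44) = 0.443 / 1.832 = 0.2419 g VSS per g BOD₅ removed.
Substrate removed = Q·(S₀ − S) = 832 m³/d × (1000 − 4.69) g/m³ = 8.28×10^5 g/d = 828.1 kg/d.
Net biomass production P_X = Y_obs × Q·(S₀ − S) = 0.2419 × 828.1 = 200.3 kg VSS/d.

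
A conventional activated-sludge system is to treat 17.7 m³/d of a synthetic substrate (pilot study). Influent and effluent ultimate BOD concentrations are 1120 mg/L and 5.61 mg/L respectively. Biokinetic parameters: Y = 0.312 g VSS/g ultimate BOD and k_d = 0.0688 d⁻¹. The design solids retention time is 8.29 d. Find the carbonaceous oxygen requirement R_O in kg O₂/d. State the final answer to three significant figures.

Observed yield with endogenous decay: Y_obs = Y / (1 + k_d·θ_c) = 0.312 / (1 + 0.0688 × 8.29) = 0.312 / 1.570 = 0.1987 g VSS/g ultimate BOD.
Q·(S₀ − S) = 17.7 × (1120 − 5.61) × 10⁻³ = 19.72 kg/d removed.
P_X = Y_obs·Q·(S₀ − S) = 0.1987 × 19.72 = 3.919 kg VSS/d.
R_O = Q·(S₀ − S) − 1.42·P_X = 19.72 − 1.42 × 3.919 = 14.16 kg O₂/d.

R_O ≈ 14.2 kg O₂/d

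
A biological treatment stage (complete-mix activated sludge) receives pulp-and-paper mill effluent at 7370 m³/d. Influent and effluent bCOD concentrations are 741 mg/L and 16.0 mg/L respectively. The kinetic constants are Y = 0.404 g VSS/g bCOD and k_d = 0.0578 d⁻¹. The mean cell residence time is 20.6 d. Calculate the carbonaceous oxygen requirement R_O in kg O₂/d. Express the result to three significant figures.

R_O ≈ 3940 kg O₂/d

The observed yield is Y_obs = Y/(1 + k_d·θ_c) = 0.404 / (1 + 0.0578 × 20.6) = 0.404 / 2.191 = 0.1844 g VSS per g bCOD removed.
ΔS = 741 − 16.0 = 725.0 mg/L, so the substrate removal rate is 7370 × 725.0/1000 = 5343 kg bCOD/d.
Biomass synthesised: P_X = Y_obs × 5343 = 985.4 kg VSS/d.
R_O = Q·(S₀ − S) − 1.42·P_X = 5343 − 1.42 × 985.4 = 3944 kg O₂/d.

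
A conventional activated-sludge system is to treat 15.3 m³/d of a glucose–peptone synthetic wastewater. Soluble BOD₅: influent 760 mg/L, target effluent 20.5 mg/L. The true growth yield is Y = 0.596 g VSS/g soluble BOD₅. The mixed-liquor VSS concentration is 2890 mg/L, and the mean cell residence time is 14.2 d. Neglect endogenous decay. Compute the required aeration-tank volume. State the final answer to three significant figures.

V·X = Y·Q·ΔS·θ_c gives V = 0.596 × 15.3 × (760 − 20.5) × 14.2 / 2890 = 33.13 m³.

V ≈ 33.1 m³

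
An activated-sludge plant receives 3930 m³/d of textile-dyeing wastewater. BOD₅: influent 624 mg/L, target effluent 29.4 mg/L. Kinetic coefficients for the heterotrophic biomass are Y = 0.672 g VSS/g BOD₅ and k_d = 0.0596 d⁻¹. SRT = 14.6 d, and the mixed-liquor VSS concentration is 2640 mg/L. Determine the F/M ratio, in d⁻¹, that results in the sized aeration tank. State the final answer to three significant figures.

F/M ≈ 0.200 d⁻¹

Rearranging the biomass balance for a CMAS with decay, V = Y·Q·ΔS·θ_c / [X·(1+k_d θ_c)] = 0.672 × 3930 × (624 − 29.4) × 14.6 / [2640 × (1 + 0.0596 × 14.6)] = 2.29×10^7 / 4937 = 4644 m³.
Food-to-microorganism ratio F/M = Q S₀ / (V X) = 3930 × 624 / (4644 × 2640) = 0.2000 d⁻¹.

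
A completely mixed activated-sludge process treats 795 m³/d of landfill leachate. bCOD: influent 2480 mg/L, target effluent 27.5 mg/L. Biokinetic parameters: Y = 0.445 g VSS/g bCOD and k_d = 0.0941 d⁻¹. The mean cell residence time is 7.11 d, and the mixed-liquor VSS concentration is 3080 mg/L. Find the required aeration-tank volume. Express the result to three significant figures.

From the SRT design equation V = Y Q (S₀−S) θ_c / [X (1 + k_d θ_c)] = 0.445 × 795 × (2480 − 27.5) × 7.11 / [3080 × (1 + 0.0941 × 7.11)] = 6.17×10^6 / 5141 = 1200 m³.

V ≈ 1200 m³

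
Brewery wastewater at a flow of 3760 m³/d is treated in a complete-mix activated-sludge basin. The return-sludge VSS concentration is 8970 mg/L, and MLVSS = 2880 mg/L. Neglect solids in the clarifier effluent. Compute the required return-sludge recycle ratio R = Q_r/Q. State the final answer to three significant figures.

R = Q_r/Q = X/(X_r − X) = 2880 / (8970 − 2880) = 0.4729.

R ≈ 0.473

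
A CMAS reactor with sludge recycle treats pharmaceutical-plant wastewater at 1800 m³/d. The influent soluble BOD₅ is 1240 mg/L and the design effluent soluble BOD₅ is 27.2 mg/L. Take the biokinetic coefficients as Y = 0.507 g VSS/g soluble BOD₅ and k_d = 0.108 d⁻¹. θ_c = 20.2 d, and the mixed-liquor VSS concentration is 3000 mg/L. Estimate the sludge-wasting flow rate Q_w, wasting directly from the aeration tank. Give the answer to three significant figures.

Q_w ≈ 116 m³/d

Rearranging the biomass balance for a CMAS with decay, V = Y·Q·ΔS·θ_c / [X·(1+k_d θ_c)] = 0.507 × 1800 × (1240 − 27.2) × 20.2 / [3000 × (1 + 0.108 × 20.2)] = 2.24×10^7 / 9545 = 2342 m³.
For wasting at MLVSS concentration, Q_w = V/θ_c = 2342/20.2 = 116.0 m³/d.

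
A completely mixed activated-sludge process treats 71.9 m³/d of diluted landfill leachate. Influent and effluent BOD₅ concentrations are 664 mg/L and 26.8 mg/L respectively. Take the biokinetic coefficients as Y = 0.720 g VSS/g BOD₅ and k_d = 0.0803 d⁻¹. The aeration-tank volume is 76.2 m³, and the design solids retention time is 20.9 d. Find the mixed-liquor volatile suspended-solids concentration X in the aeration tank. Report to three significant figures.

From V·X·(1 + k_d·θ_c) = Y·Q·(S₀ − S)·θ_c: X = 0.720 × 71.9 × (664 − 26.8) × 20.9 / [76.2 × (1 + 0.0803 × 20.9)] = 3378 mg/L.

X ≈ 3380 mg/L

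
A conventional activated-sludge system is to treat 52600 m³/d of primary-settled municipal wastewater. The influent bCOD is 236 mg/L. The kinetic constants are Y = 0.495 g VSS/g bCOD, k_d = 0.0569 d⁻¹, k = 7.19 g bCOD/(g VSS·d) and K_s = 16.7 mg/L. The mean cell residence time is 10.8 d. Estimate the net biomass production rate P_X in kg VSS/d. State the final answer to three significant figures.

P_X ≈ 3790 kg VSS/d

For a completely mixed reactor with recycle the Lawrence–McCarty relation gives S = K_s·(1 + k_d·θ_c) / [θ_c·(Y·k − k_d) − 1] = 16.7 × (1 + 0.0569 × 10.8) / [10.8 × (0.495 × 7.19 − 0.0569) − 1] = 26.96 / 36.82 = 0.7322 mg/L.
Y_obs = Y / (1 + k_d θ_c) = 0.495 / (1 + 0.0569 × 10.8) = 0.495 / 1.615 = 0.3066.
Substrate removed = Q·(S₀ − S) = 52600 m³/d × (236 − 0.732) g/m³ = 1.24×10^7 g/d = 12375 kg/d.
Net biomass production P_X = Y_obs × Q·(S₀ − S) = 0.3066 × 12375 = 3794 kg VSS/d.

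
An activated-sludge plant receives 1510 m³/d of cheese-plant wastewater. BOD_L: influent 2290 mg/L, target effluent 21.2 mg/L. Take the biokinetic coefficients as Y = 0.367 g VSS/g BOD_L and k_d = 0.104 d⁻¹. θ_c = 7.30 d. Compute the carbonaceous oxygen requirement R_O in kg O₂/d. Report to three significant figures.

R_O ≈ 2410 kg O₂/d

Y_obs = Y / (1 + k_d θ_c) = 0.367 / (1 + 0.104 × 7.30) = 0.367 / 1.759 = 0.2086.
Substrate removed = Q·(S₀ − S) = 1510 m³/d × (2290 − 21.2) g/m³ = 3.43×10^6 g/d = 3426 kg/d.
P_X = Y_obs·Q·(S₀ − S) = 0.2086 × 3426 = 714.7 kg VSS/d.
Carbonaceous O₂ demand = substrate oxidised − cell-mass equivalent = 3426 − 1.42 × 714.7 = 2411 kg O₂/d.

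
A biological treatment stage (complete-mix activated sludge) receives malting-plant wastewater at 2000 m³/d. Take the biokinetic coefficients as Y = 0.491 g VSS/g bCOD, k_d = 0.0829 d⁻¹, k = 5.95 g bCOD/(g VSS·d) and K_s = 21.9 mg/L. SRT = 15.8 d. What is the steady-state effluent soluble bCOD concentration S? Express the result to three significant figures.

From the Monod/SRT balance for a CMAS, S = K_s·(1+k_d θ_c)/[θ_c·(Y k − k_d) − 1] = 21.9 × (1 + 0.0829 × 15.8) / [15.8 × (0.491 × 5.95 − 0.0829) − 1] = 50.59 / 43.85 = 1.154 mg/L.

S ≈ 1.15 mg/L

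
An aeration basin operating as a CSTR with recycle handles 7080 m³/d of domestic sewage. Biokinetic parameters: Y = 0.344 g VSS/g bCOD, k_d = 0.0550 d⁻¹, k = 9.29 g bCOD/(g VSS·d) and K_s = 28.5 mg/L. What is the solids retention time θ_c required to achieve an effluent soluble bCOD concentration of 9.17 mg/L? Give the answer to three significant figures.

From 1/θ_c = Y·k·S/(K_s + S) − k_d: Y·k·S/(K_s+S) = 0.344 × 9.29 × 9.17 / (28.5 + 9.17) = 0.7779 d⁻¹.
θ_c = 1/(μ − k_d) = 1/(0.7779 − 0.0550) = 1/0.7229 = 1.383 d.

θ_c ≈ 1.38 d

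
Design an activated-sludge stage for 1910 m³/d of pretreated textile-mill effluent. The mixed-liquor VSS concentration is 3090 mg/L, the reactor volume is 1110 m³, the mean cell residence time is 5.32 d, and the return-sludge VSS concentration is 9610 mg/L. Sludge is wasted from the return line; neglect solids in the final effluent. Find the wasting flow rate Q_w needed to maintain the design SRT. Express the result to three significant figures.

Wasting from the return line (neglecting effluent solids): Q_w = V·X / (θ_c·X_r) = 1110 × 3090 / (5.32 × 9610) = 67.09 m³/d.

Q_w ≈ 67.1 m³/d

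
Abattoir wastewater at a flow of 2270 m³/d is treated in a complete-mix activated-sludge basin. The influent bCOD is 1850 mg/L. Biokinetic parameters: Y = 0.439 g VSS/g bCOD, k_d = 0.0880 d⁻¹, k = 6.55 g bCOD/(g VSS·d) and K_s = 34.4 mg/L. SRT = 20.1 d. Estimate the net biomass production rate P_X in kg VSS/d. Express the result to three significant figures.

For a completely mixed reactor with recycle the Lawrence–McCarty relation gives S = K_s·(1 + k_d·θ_c) / [θ_c·(Y·k − k_d) − 1] = 34.4 × (1 + 0.0880 × 20.1) / [20.1 × (0.439 × 6.55 − 0.0880) − 1] = 95.25 / 55.03 = 1.731 mg/L.
The observed yield is Y_obs = Y/(1 + k_d·θ_c) = 0.439 / (1 + 0.0880 × 20.1) = 0.439 / 2.769 = 0.1586 g VSS per g bCOD removed.
Substrate removed = Q·(S₀ − S) = 2270 m³/d × (1850 − 1.73) g/m³ = 4.2×10^6 g/d = 4196 kg/d.
P_X = Y_obs · Q(S₀ − S) = 0.1586 × 4196 = 665.2 kg VSS/d.

P_X ≈ 665 kg VSS/d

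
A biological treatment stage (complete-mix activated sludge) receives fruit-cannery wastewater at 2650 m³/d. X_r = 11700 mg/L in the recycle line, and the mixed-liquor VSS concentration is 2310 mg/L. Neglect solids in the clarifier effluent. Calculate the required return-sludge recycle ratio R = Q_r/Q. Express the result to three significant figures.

R ≈ 0.246

R = Q_r/Q = X/(X_r − X) = 2310 / (11700 − 2310) = 0.2460.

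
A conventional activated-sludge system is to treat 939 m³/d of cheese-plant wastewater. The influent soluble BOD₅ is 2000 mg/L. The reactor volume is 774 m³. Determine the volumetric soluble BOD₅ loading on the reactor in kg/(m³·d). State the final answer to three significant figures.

L_v ≈ 2.43 kg soluble BOD₅/(m³·d)

Volumetric loading L_v = Q·S₀ / V = 939 × 2000 g/m³ / 774.0 m³ = 2426 g/(m³·d) = 2.426 kg soluble BOD₅/(m³·d).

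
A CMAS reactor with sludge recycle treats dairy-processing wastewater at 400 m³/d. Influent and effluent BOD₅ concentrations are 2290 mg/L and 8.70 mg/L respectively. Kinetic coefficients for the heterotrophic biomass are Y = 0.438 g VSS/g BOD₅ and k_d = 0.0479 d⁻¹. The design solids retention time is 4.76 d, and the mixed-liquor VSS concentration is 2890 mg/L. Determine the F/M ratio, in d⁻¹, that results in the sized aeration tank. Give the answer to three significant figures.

Rearranging the biomass balance for a CMAS with decay, V = Y·Q·ΔS·θ_c / [X·(1+k_d θ_c)] = 0.438 × 400 × (2290 − 8.70) × 4.76 / [2890 × (1 + 0.0479 × 4.76)] = 1.9×10^6 / 3549 = 536.1 m³.
F/M = Q·S₀ / (V·X) = 400 × 2290 / (536.1 × 2890) = 0.5913 g BOD₅·(g VSS·d)⁻¹.

F/M ≈ 0.591 d⁻¹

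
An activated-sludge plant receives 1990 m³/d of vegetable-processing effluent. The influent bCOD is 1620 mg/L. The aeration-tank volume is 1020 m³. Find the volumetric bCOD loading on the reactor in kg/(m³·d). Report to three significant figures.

Volumetric loading L_v = Q·S₀ / V = 1990 × 1620 g/m³ / 1020 m³ = 3161 g/(m³·d) = 3.161 kg bCOD/(m³·d).

L_v ≈ 3.16 kg bCOD/(m³·d)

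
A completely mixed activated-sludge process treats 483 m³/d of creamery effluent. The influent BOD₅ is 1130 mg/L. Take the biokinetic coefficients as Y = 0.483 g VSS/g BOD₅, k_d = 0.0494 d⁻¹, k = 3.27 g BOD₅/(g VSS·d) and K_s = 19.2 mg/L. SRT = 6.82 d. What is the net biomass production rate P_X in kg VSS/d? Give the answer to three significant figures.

From the Monod/SRT balance for a CMAS, S = K_s·(1+k_d θ_c)/[θ_c·(Y k − k_d) − 1] = 19.2 × (1 + 0.0494 × 6.82) / [6.82 × (0.483 × 3.27 − 0.0494) − 1] = 25.67 / 9.435 = 2.721 mg/L.
Observed yield with endogenous decay: Y_obs = Y / (1 + k_d·θ_c) = 0.483 / (1 + 0.0494 × 6.82) = 0.483 / 1.337 = 0.3613 g VSS/g BOD₅.
ΔS = 1130 − 2.72 = 1127 mg/L, so the substrate removal rate is 483 × 1127/1000 = 544.5 kg BOD₅/d.
Net biomass production P_X = Y_obs × Q·(S₀ − S) = 0.3613 × 544.5 = 196.7 kg VSS/d.

P_X ≈ 197 kg VSS/d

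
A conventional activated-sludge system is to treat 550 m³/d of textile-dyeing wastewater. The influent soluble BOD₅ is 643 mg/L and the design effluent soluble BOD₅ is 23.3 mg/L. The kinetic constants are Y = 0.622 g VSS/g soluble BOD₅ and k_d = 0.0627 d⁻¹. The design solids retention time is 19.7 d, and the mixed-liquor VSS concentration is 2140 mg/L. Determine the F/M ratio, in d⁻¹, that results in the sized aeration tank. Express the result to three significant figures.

F/M ≈ 0.189 d⁻¹

Steady-state biomass mass balance: V·X·(1 + k_d·θ_c) = Y·Q·(S₀ − S)·θ_c, so V = 0.622 × 550 × (643 − 23.3) × 19.7 / [2140 × (1 + 0.0627 × 19.7)] = 4.18×10^6 / 4783 = 873.1 m³.
F/M = Q·S₀ / (V·X) = 550 × 643 / (873.1 × 2140) = 0.1893 g soluble BOD₅·(g VSS·d)⁻¹.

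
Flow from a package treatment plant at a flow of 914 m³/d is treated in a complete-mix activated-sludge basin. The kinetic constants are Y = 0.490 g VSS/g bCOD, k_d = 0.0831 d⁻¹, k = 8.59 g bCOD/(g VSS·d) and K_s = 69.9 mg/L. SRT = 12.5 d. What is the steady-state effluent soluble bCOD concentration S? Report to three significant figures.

S ≈ 2.82 mg/L

For a completely mixed reactor with recycle the Lawrence–McCarty relation gives S = K_s·(1 + k_d·θ_c) / [θ_c·(Y·k − k_d) − 1] = 69.9 × (1 + 0.0831 × 12.5) / [12.5 × (0.490 × 8.59 − 0.0831) − 1] = 142.5 / 50.58 = 2.818 mg/L.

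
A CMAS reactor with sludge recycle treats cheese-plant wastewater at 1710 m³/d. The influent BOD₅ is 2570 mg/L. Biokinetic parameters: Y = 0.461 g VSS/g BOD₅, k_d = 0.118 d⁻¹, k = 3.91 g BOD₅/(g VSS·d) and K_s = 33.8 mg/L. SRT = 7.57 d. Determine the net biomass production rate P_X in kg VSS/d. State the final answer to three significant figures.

P_X ≈ 1070 kg VSS/d

From the Monod/SRT balance for a CMAS, S = K_s·(1+k_d θ_c)/[θ_c·(Y k − k_d) − 1] = 33.8 × (1 + 0.118 × 7.57) / [7.57 × (0.461 × 3.91 − 0.118) − 1] = 63.99 / 11.75 = 5.445 mg/L.
Observed yield with endogenous decay: Y_obs = Y / (1 + k_d·θ_c) = 0.461 / (1 + 0.118 × 7.57) = 0.461 / 1.893 = 0.2435 g VSS/g BOD₅.
ΔS = 2570 − 5.45 = 2565 mg/L, so the substrate removal rate is 1710 × 2565/1000 = 4385 kg BOD₅/d.
Biomass produced: P_X = Y_obs·Q·ΔS = 0.2435 × 4385 ≈ 1068 kg VSS/d.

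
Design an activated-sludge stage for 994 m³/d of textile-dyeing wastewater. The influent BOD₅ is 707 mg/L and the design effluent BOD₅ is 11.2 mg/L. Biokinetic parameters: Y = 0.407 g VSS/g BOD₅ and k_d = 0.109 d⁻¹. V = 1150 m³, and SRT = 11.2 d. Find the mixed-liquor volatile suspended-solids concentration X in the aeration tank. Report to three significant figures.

X ≈ 1230 mg/L

From V·X·(1 + k_d·θ_c) = Y·Q·(S₀ − S)·θ_c: X = 0.407 × 994 × (707 − 11.2) × 11.2 / [1150 × (1 + 0.109 × 11.2)] = 1234 mg/L.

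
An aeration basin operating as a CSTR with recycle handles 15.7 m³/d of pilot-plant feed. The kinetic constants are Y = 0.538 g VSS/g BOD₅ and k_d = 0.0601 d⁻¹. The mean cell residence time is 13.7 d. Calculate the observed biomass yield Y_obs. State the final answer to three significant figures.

Y_obs = Y / (1 + k_d θ_c) = 0.538 / (1 + 0.0601 × 13.7) = 0.538 / 1.823 = 0.2951.

Y_obs ≈ 0.295 g VSS/g BOD₅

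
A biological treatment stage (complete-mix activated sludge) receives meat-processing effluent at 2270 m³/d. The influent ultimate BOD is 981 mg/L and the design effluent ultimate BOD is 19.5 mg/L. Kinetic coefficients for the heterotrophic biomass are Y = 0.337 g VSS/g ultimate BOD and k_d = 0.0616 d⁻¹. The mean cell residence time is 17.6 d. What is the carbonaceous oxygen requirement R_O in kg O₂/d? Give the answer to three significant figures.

Correct the yield for decay: Y_obs = Y/(1 + k_d θ_c) = 0.337 / (1 + 0.0616 × 17.6) = 0.337 / 2.084 = 0.1617.
ΔS = 981 − 19.5 = 961.5 mg/L, so the substrate removal rate is 2270 × 961.5/1000 = 2183 kg ultimate BOD/d.
Biomass synthesised: P_X = Y_obs × 2183 = 352.9 kg VSS/d.
Carbonaceous O₂ demand = substrate oxidised − cell-mass equivalent = 2183 − 1.42 × 352.9 = 1681 kg O₂/d.

R_O ≈ 1680 kg O₂/d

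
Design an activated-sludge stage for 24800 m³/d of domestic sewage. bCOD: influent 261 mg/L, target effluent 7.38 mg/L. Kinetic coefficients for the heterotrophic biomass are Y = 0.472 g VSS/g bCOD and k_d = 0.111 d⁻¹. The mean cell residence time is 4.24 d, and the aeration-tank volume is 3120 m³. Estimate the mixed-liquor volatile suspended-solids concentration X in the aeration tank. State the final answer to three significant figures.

From V·X·(1 + k_d·θ_c) = Y·Q·(S₀ − S)·θ_c: X = 0.472 × 24800 × (261 − 7.38) × 4.24 / [3120 × (1 + 0.111 × 4.24)] = 2743 mg/L.

X ≈ 2740 mg/L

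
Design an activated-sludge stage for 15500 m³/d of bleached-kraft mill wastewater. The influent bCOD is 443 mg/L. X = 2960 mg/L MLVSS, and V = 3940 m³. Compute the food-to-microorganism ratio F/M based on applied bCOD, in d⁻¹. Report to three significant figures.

Food-to-microorganism ratio F/M = Q S₀ / (V X) = 15500 × 443 / (3940 × 2960) = 0.5888 d⁻¹.

F/M ≈ 0.589 d⁻¹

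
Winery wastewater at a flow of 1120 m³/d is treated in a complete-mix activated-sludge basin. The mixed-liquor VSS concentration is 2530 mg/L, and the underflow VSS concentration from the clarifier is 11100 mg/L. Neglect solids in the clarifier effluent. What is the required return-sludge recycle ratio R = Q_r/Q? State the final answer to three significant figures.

Mass balance around the secondary clarifier (neglecting effluent solids): R = X / (X_r − X) = 2530 / (11100 − 2530) = 0.2952.

R ≈ 0.295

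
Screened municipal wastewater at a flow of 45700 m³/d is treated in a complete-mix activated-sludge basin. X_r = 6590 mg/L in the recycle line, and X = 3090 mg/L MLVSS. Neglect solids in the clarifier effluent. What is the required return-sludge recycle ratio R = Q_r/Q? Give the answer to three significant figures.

R = Q_r/Q = X/(X_r − X) = 3090 / (6590 − 3090) = 0.8829.

R ≈ 0.883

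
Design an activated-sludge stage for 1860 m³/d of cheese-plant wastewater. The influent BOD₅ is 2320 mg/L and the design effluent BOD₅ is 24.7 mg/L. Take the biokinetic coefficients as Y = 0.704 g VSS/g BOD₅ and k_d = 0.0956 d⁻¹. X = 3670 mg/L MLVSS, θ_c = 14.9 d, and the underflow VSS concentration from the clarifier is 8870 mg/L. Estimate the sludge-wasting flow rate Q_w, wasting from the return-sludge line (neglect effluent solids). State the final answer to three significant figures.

Q_w ≈ 140 m³/d

Steady-state biomass mass balance: V·X·(1 + k_d·θ_c) = Y·Q·(S₀ − S)·θ_c, so V = 0.704 × 1860 × (2320 − 24.7) × 14.9 / [3670 × (1 + 0.0956 × 14.9)] = 4.48×10^7 / 8898 = 5033 m³.
Q_w = (V·X)/(θ_c X_r) = 5033 × 3670 / (14.9 × 8870) = 139.8 m³/d.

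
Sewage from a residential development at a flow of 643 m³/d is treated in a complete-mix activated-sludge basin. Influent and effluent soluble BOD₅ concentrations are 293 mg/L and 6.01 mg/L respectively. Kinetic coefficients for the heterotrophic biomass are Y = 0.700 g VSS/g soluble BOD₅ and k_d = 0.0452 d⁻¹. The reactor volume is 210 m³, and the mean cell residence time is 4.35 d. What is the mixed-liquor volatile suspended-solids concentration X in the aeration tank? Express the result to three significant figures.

X ≈ 2240 mg/L

X = Y·Q·ΔS·θ_c / [V·(1 + k_d θ_c)] = 0.700 × 643 × (293 − 6.01) × 4.35 / [210 × (1 + 0.0452 × 4.35)] = 2236 mg/L.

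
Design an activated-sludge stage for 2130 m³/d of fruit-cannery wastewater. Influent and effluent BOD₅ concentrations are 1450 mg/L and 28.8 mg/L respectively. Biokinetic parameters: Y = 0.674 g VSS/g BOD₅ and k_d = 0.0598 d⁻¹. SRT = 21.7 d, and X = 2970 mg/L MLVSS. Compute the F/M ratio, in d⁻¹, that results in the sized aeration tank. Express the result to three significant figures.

Rearranging the biomass balance for a CMAS with decay, V = Y·Q·ΔS·θ_c / [X·(1+k_d θ_c)] = 0.674 × 2130 × (1450 − 28.8) × 21.7 / [2970 × (1 + 0.0598 × 21.7)] = 4.43×10^7 / 6824 = 6488 m³.
Food-to-microorganism ratio F/M = Q S₀ / (V X) = 2130 × 1450 / (6488 × 2970) = 0.1603 d⁻¹.

F/M ≈ 0.160 d⁻¹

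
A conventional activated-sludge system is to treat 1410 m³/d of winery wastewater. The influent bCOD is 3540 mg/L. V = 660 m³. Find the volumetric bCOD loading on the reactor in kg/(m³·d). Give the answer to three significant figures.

L_v ≈ 7.56 kg bCOD/(m³·d)

Applied bCOD load per unit volume = Q·S₀/V = (1410 × 3540/1000)/660.0 = 7.563 kg bCOD·m⁻³·d⁻¹.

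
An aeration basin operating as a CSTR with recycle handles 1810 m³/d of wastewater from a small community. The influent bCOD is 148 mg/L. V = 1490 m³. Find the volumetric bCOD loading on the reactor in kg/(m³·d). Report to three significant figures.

Applied bCOD load per unit volume = Q·S₀/V = (1810 × 148/1000)/1490 = 0.1798 kg bCOD·m⁻³·d⁻¹.

L_v ≈ 0.180 kg bCOD/(m³·d)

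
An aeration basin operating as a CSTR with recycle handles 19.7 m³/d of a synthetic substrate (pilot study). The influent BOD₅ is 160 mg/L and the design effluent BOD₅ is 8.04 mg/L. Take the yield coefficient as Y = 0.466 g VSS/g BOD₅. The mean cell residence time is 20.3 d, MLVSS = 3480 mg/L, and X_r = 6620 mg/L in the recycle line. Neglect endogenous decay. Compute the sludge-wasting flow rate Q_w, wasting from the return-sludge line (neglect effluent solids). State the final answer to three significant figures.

Q_w ≈ 0.211 m³/d

Biomass mass balance (decay neglected): V·X = Y·Q·(S₀ − S)·θ_c, so V = 0.466 × 19.7 × (160 − 8.04) × 20.3 / 3480 = 8.138 m³.
Q_w = (V·X)/(θ_c X_r) = 8.138 × 3480 / (20.3 × 6620) = 0.2107 m³/d.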